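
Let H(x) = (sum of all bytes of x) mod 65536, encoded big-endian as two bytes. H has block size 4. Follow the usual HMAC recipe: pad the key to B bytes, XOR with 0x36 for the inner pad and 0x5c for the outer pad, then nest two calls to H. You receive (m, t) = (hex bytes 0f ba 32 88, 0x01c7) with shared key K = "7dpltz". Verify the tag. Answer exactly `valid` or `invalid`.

Key "7dpltz" = 37 64 70 6c 74 7a is 6 bytes > B = 4, so hash it first: H(key) = 02 65, then zero-pad to 4 bytes: K' = 02 65 00 00.
K' ⊕ ipad = 34 53 36 36; K' ⊕ opad = 5e 39 5c 5c.
Inner hash: sum = 52+83+54+54+15+186+50+136 = 630 → 02 76.
Outer hash (recomputed tag): sum = 94+57+92+92+2+118 = 455 → 01 c7.
Recomputed tag = 01c7; claimed = 01c7 → match.

valid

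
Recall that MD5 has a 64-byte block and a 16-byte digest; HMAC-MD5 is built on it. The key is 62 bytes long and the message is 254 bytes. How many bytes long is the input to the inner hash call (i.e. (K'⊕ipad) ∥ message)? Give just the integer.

318

Key is 62 ≤ 64 bytes, zero-padded: |K'| = 64.
Inner input = (K'⊕ipad) ∥ m → 64 + 254 = 318 bytes.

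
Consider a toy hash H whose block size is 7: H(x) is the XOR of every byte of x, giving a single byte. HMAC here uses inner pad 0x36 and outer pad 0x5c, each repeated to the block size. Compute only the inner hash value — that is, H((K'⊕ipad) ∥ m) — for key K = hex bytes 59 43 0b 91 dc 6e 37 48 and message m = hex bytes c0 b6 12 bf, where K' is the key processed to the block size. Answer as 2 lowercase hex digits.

a0

Key hex bytes 59 43 0b 91 dc 6e 37 48 is 8 bytes > B = 7, so hash it first: H(key) = 4d, then zero-pad to 7 bytes: K' = 4d 00 00 00 00 00 00.
K' ⊕ ipad = 7b 36 36 36 36 36 36.
Inner input = 7b 36 36 36 36 36 36 ∥ c0 b6 12 bf.
Inner hash: XOR 7b⊕36⊕36⊕36⊕36⊕36⊕36⊕c0⊕b6⊕12⊕bf = a0.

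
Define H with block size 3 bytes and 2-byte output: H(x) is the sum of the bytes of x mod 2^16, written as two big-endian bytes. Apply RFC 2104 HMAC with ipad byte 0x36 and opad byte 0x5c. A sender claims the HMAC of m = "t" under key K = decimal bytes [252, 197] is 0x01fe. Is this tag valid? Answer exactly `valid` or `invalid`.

valid

Key decimal bytes [252, 197] = fc c5 is 2 bytes ≤ B = 3; zero-pad to 3 bytes: K' = fc c5 00.
K' ⊕ ipad = ca f3 36; K' ⊕ opad = a0 99 5c.
Inner hash: sum = 202+243+54+116 = 615 → 02 67.
Outer hash (recomputed tag): sum = 160+153+92+2+103 = 510 → 01 fe.
Recomputed tag = 01fe; claimed = 01fe → match.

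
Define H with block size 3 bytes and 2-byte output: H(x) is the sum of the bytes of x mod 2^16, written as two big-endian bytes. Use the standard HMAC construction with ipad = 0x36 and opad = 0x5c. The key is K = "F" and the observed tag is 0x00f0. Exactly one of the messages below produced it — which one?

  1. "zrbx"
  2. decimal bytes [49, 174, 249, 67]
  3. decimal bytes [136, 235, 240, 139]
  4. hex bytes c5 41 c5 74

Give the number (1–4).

4

Key "F" = 46 is 1 byte ≤ B = 3; zero-pad to 3 bytes: K' = 46 00 00.
K' ⊕ ipad = 70 36 36; K' ⊕ opad = 1a 5c 5c.
m1: inner = H(70 36 36 7a 72 62 78) = 02 a2; tag = H(1a 5c 5c 02 a2) = 0176
m2: inner = H(70 36 36 31 ae f9 43) = 02 f7; tag = H(1a 5c 5c 02 f7) = 01cb
m3: inner = H(70 36 36 88 eb f0 8b) = 03 ca; tag = H(1a 5c 5c 03 ca) = 019f
m4: inner = H(70 36 36 c5 41 c5 74) = 03 1b; tag = H(1a 5c 5c 03 1b) = 00f0 ← matches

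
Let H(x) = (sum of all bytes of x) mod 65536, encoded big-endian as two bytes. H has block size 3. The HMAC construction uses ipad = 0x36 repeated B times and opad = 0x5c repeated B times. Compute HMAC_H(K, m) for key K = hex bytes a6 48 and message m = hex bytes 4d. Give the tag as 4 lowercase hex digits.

Key hex bytes a6 48 is 2 bytes ≤ B = 3; zero-pad to 3 bytes: K' = a6 48 00.
K' ⊕ ipad = 90 7e 36.  K' ⊕ opad = fa 14 5c.
Inner input = (K'⊕ipad) ∥ m = 90 7e 36 ∥ 4d.
Inner hash: sum = 144+126+54+77 = 401 → 01 91.
Outer input = (K'⊕opad) ∥ inner = fa 14 5c ∥ 01 91.
Outer hash (tag): sum = 250+20+92+1+145 = 508 → 01 fc.

01fc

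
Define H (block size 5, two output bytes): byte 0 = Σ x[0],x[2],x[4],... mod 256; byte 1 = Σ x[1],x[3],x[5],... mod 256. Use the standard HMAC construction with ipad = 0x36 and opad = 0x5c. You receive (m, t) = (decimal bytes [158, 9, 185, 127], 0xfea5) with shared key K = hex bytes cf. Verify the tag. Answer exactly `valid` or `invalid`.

invalid

Key hex bytes cf is 1 byte ≤ B = 5; zero-pad to 5 bytes: K' = cf 00 00 00 00.
K' ⊕ ipad = f9 36 36 36 36; K' ⊕ opad = 93 5c 5c 5c 5c.
Inner hash: even-index sum = 493 mod 256 = 237; odd-index sum = 451 mod 256 = 195 → ed c3.
Outer hash (recomputed tag): even-index sum = 526 mod 256 = 14; odd-index sum = 421 mod 256 = 165 → 0e a5.
Recomputed tag = 0ea5; claimed = fea5 → mismatch.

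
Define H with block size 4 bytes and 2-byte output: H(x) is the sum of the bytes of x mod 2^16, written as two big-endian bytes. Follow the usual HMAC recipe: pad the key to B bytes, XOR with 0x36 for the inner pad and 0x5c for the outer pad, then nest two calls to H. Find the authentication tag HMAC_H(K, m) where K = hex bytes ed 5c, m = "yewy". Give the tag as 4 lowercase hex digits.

Key hex bytes ed 5c is 2 bytes ≤ B = 4; zero-pad to 4 bytes: K' = ed 5c 00 00.
K' ⊕ ipad = db 6a 36 36.  K' ⊕ opad = b1 00 5c 5c.
Inner input = (K'⊕ipad) ∥ m = db 6a 36 36 ∥ 79 65 77 79.
Inner hash: sum = 219+106+54+54+121+101+119+121 = 895 → 03 7f.
Outer input = (K'⊕opad) ∥ inner = b1 00 5c 5c ∥ 03 7f.
Outer hash (tag): sum = 177+0+92+92+3+127 = 491 → 01 eb.

01eb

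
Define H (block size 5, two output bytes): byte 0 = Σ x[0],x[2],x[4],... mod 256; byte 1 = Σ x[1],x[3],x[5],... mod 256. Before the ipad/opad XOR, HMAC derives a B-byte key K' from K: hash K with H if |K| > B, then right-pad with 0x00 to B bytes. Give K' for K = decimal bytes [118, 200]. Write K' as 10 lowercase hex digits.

76c8000000

Key decimal bytes [118, 200] = 76 c8 is 2 bytes ≤ B = 5; zero-pad to 5 bytes: K' = 76 c8 00 00 00.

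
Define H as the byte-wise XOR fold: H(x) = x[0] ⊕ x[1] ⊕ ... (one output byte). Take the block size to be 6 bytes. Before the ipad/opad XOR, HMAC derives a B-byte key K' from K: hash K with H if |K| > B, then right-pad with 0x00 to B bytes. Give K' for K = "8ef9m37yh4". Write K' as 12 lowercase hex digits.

|K| = 10 > B = 6, so first hash the key.
H(K): XOR 38⊕65⊕66⊕39⊕6d⊕33⊕37⊕79⊕68⊕34 = 4e.
Zero-pad H(K) = 4e to 6 bytes: K' = 4e 00 00 00 00 00.

4e0000000000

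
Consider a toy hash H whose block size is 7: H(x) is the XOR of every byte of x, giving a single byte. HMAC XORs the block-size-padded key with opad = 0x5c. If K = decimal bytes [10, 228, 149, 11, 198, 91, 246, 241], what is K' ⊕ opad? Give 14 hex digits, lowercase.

b65c5c5c5c5c5c

Key decimal bytes [10, 228, 149, 11, 198, 91, 246, 241] = 0a e4 95 0b c6 5b f6 f1 is 8 bytes > B = 7, so hash it first: H(key) = ea, then zero-pad to 7 bytes: K' = ea 00 00 00 00 00 00.
XOR each byte with 0x5c: ea⊕5c=b6, 00⊕5c=5c, 00⊕5c=5c, 00⊕5c=5c, 00⊕5c=5c, 00⊕5c=5c, 00⊕5c=5c.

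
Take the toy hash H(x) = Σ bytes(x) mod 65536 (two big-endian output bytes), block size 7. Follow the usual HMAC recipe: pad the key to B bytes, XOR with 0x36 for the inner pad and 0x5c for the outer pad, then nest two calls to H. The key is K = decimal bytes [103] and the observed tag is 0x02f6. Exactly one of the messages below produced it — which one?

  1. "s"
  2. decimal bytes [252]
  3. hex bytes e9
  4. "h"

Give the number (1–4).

Key decimal bytes [103] = 67 is 1 byte ≤ B = 7; zero-pad to 7 bytes: K' = 67 00 00 00 00 00 00.
K' ⊕ ipad = 51 36 36 36 36 36 36; K' ⊕ opad = 3b 5c 5c 5c 5c 5c 5c.
m1: inner = H(51 36 36 36 36 36 36 73) = 02 08; tag = H(3b 5c 5c 5c 5c 5c 5c 02 08) = 026d
m2: inner = H(51 36 36 36 36 36 36 fc) = 02 91; tag = H(3b 5c 5c 5c 5c 5c 5c 02 91) = 02f6 ← matches
m3: inner = H(51 36 36 36 36 36 36 e9) = 02 7e; tag = H(3b 5c 5c 5c 5c 5c 5c 02 7e) = 02e3
m4: inner = H(51 36 36 36 36 36 36 68) = 01 fd; tag = H(3b 5c 5c 5c 5c 5c 5c 01 fd) = 0361

2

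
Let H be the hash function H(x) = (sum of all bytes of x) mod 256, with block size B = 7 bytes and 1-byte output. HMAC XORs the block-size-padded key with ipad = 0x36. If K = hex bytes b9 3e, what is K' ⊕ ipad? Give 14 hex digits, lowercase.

8f083636363636

Key hex bytes b9 3e is 2 bytes ≤ B = 7; zero-pad to 7 bytes: K' = b9 3e 00 00 00 00 00.
XOR each byte with 0x36: b9⊕36=8f, 3e⊕36=08, 00⊕36=36, 00⊕36=36, 00⊕36=36, 00⊕36=36, 00⊕36=36.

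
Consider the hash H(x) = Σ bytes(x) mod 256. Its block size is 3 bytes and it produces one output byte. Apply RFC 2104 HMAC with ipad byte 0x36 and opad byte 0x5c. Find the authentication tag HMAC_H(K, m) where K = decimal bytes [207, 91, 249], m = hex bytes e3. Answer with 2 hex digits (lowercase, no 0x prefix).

57

Key decimal bytes [207, 91, 249] = cf 5b f9 is exactly B = 3 bytes: K' = cf 5b f9.
K' ⊕ ipad = f9 6d cf.  K' ⊕ opad = 93 07 a5.
Inner input = (K'⊕ipad) ∥ m = f9 6d cf ∥ e3.
Inner hash: sum = 249+109+207+227 = 792; mod 256 = 24 → 18.
Outer input = (K'⊕opad) ∥ inner = 93 07 a5 ∥ 18.
Outer hash (tag): sum = 147+7+165+24 = 343; mod 256 = 87 → 57.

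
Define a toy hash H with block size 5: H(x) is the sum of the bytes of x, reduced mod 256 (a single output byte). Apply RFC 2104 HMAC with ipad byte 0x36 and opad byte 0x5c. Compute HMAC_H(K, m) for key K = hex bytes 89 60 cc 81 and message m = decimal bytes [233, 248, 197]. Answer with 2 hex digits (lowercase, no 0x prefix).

Key hex bytes 89 60 cc 81 is 4 bytes ≤ B = 5; zero-pad to 5 bytes: K' = 89 60 cc 81 00.
K' ⊕ ipad = bf 56 fa b7 36.  K' ⊕ opad = d5 3c 90 dd 5c.
Inner input = (K'⊕ipad) ∥ m = bf 56 fa b7 36 ∥ e9 f8 c5.
Inner hash: sum = 191+86+250+183+54+233+248+197 = 1442; mod 256 = 162 → a2.
Outer input = (K'⊕opad) ∥ inner = d5 3c 90 dd 5c ∥ a2.
Outer hash (tag): sum = 213+60+144+221+92+162 = 892; mod 256 = 124 → 7c.

7c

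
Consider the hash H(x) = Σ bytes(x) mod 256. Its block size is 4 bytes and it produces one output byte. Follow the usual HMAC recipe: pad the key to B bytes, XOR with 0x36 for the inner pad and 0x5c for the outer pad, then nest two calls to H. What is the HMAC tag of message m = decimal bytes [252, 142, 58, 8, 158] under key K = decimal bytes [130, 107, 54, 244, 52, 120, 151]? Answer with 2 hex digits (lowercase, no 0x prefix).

Key decimal bytes [130, 107, 54, 244, 52, 120, 151] = 82 6b 36 f4 34 78 97 is 7 bytes > B = 4, so hash it first: H(key) = 5a, then zero-pad to 4 bytes: K' = 5a 00 00 00.
K' ⊕ ipad = 6c 36 36 36.  K' ⊕ opad = 06 5c 5c 5c.
Inner input = (K'⊕ipad) ∥ m = 6c 36 36 36 ∥ fc 8e 3a 08 9e.
Inner hash: sum = 108+54+54+54+252+142+58+8+158 = 888; mod 256 = 120 → 78.
Outer input = (K'⊕opad) ∥ inner = 06 5c 5c 5c ∥ 78.
Outer hash (tag): sum = 6+92+92+92+120 = 402; mod 256 = 146 → 92.

92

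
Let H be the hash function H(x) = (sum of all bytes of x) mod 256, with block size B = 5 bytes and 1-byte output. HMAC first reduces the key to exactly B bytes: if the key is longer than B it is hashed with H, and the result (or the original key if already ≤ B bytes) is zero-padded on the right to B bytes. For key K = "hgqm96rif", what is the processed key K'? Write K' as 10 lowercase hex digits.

5d00000000

|K| = 9 > B = 5, so first hash the key.
H(K): sum = 104+103+113+109+57+54+114+105+102 = 861; mod 256 = 93 → 5d.
Zero-pad H(K) = 5d to 5 bytes: K' = 5d 00 00 00 00.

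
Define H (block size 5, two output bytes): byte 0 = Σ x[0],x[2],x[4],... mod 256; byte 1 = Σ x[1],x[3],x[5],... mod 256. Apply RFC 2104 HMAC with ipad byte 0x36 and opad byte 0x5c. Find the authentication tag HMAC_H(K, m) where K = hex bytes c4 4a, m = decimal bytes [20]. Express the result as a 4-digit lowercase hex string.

16d0

Key hex bytes c4 4a is 2 bytes ≤ B = 5; zero-pad to 5 bytes: K' = c4 4a 00 00 00.
K' ⊕ ipad = f2 7c 36 36 36.  K' ⊕ opad = 98 16 5c 5c 5c.
Inner input = (K'⊕ipad) ∥ m = f2 7c 36 36 36 ∥ 14.
Inner hash: even-index sum = 350 mod 256 = 94; odd-index sum = 198 mod 256 = 198 → 5e c6.
Outer input = (K'⊕opad) ∥ inner = 98 16 5c 5c 5c ∥ 5e c6.
Outer hash (tag): even-index sum = 534 mod 256 = 22; odd-index sum = 208 mod 256 = 208 → 16 d0.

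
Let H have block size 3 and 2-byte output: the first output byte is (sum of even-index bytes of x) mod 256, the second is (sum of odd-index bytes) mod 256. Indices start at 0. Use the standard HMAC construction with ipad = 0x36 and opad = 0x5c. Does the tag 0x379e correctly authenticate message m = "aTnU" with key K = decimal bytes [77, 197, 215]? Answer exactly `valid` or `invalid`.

Key decimal bytes [77, 197, 215] = 4d c5 d7 is exactly B = 3 bytes: K' = 4d c5 d7.
K' ⊕ ipad = 7b f3 e1; K' ⊕ opad = 11 99 8b.
Inner hash: even-index sum = 517 mod 256 = 5; odd-index sum = 450 mod 256 = 194 → 05 c2.
Outer hash (recomputed tag): even-index sum = 350 mod 256 = 94; odd-index sum = 158 mod 256 = 158 → 5e 9e.
Recomputed tag = 5e9e; claimed = 379e → mismatch.

invalid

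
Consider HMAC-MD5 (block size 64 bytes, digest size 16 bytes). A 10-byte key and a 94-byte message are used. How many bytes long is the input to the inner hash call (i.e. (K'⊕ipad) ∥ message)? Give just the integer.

Key is 10 ≤ 64 bytes, zero-padded: |K'| = 64.
Inner input = (K'⊕ipad) ∥ m → 64 + 94 = 158 bytes.

158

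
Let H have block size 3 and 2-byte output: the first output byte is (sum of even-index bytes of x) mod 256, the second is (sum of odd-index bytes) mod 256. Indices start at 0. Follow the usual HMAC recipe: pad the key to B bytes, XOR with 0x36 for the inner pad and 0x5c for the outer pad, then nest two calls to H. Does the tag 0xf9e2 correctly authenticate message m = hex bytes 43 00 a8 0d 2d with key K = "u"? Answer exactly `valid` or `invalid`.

invalid

Key "u" = 75 is 1 byte ≤ B = 3; zero-pad to 3 bytes: K' = 75 00 00.
K' ⊕ ipad = 43 36 36; K' ⊕ opad = 29 5c 5c.
Inner hash: even-index sum = 134 mod 256 = 134; odd-index sum = 334 mod 256 = 78 → 86 4e.
Outer hash (recomputed tag): even-index sum = 211 mod 256 = 211; odd-index sum = 226 mod 256 = 226 → d3 e2.
Recomputed tag = d3e2; claimed = f9e2 → mismatch.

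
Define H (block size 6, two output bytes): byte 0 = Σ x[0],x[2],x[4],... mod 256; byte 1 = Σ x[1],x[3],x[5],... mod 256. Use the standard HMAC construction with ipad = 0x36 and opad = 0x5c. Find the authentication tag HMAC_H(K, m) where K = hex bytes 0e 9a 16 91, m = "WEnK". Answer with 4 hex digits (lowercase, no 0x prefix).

Key hex bytes 0e 9a 16 91 is 4 bytes ≤ B = 6; zero-pad to 6 bytes: K' = 0e 9a 16 91 00 00.
K' ⊕ ipad = 38 ac 20 a7 36 36.  K' ⊕ opad = 52 c6 4a cd 5c 5c.
Inner input = (K'⊕ipad) ∥ m = 38 ac 20 a7 36 36 ∥ 57 45 6e 4b.
Inner hash: even-index sum = 339 mod 256 = 83; odd-index sum = 537 mod 256 = 25 → 53 19.
Outer input = (K'⊕opad) ∥ inner = 52 c6 4a cd 5c 5c ∥ 53 19.
Outer hash (tag): even-index sum = 331 mod 256 = 75; odd-index sum = 520 mod 256 = 8 → 4b 08.

4b08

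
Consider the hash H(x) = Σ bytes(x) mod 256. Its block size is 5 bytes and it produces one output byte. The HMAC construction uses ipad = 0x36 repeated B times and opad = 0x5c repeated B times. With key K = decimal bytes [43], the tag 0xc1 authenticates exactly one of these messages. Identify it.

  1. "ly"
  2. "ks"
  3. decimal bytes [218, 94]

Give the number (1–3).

Key decimal bytes [43] = 2b is 1 byte ≤ B = 5; zero-pad to 5 bytes: K' = 2b 00 00 00 00.
K' ⊕ ipad = 1d 36 36 36 36; K' ⊕ opad = 77 5c 5c 5c 5c.
m1: inner = H(1d 36 36 36 36 6c 79) = da; tag = H(77 5c 5c 5c 5c da) = c1 ← matches
m2: inner = H(1d 36 36 36 36 6b 73) = d3; tag = H(77 5c 5c 5c 5c d3) = ba
m3: inner = H(1d 36 36 36 36 da 5e) = 2d; tag = H(77 5c 5c 5c 5c 2d) = 14

1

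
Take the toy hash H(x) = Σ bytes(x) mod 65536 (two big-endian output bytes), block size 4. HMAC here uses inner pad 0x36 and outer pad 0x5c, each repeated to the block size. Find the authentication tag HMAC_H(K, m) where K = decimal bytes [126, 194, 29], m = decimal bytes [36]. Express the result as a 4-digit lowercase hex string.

Key decimal bytes [126, 194, 29] = 7e c2 1d is 3 bytes ≤ B = 4; zero-pad to 4 bytes: K' = 7e c2 1d 00.
K' ⊕ ipad = 48 f4 2b 36.  K' ⊕ opad = 22 9e 41 5c.
Inner input = (K'⊕ipad) ∥ m = 48 f4 2b 36 ∥ 24.
Inner hash: sum = 72+244+43+54+36 = 449 → 01 c1.
Outer input = (K'⊕opad) ∥ inner = 22 9e 41 5c ∥ 01 c1.
Outer hash (tag): sum = 34+158+65+92+1+193 = 543 → 02 1f.

021f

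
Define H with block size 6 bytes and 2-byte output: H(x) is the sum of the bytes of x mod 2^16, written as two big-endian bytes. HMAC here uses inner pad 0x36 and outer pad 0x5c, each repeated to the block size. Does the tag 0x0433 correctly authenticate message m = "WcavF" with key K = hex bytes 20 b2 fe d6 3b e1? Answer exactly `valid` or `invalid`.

invalid

Key hex bytes 20 b2 fe d6 3b e1 is exactly B = 6 bytes: K' = 20 b2 fe d6 3b e1.
K' ⊕ ipad = 16 84 c8 e0 0d d7; K' ⊕ opad = 7c ee a2 8a 67 bd.
Inner hash: sum = 22+132+200+224+13+215+87+99+97+118+70 = 1277 → 04 fd.
Outer hash (recomputed tag): sum = 124+238+162+138+103+189+4+253 = 1211 → 04 bb.
Recomputed tag = 04bb; claimed = 0433 → mismatch.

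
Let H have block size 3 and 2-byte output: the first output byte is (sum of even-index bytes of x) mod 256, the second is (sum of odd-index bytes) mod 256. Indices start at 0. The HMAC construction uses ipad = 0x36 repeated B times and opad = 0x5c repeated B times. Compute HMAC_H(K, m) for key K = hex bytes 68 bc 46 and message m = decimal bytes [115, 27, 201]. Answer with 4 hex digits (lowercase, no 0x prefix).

Key hex bytes 68 bc 46 is exactly B = 3 bytes: K' = 68 bc 46.
K' ⊕ ipad = 5e 8a 70.  K' ⊕ opad = 34 e0 1a.
Inner input = (K'⊕ipad) ∥ m = 5e 8a 70 ∥ 73 1b c9.
Inner hash: even-index sum = 233 mod 256 = 233; odd-index sum = 454 mod 256 = 198 → e9 c6.
Outer input = (K'⊕opad) ∥ inner = 34 e0 1a ∥ e9 c6.
Outer hash (tag): even-index sum = 276 mod 256 = 20; odd-index sum = 457 mod 256 = 201 → 14 c9.

14c9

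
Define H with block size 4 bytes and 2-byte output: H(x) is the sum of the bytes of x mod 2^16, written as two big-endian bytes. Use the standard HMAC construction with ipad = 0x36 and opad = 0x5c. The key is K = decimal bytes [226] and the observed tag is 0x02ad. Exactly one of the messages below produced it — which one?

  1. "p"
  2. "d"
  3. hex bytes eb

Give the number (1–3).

2

Key decimal bytes [226] = e2 is 1 byte ≤ B = 4; zero-pad to 4 bytes: K' = e2 00 00 00.
K' ⊕ ipad = d4 36 36 36; K' ⊕ opad = be 5c 5c 5c.
m1: inner = H(d4 36 36 36 70) = 01 e6; tag = H(be 5c 5c 5c 01 e6) = 02b9
m2: inner = H(d4 36 36 36 64) = 01 da; tag = H(be 5c 5c 5c 01 da) = 02ad ← matches
m3: inner = H(d4 36 36 36 eb) = 02 61; tag = H(be 5c 5c 5c 02 61) = 0235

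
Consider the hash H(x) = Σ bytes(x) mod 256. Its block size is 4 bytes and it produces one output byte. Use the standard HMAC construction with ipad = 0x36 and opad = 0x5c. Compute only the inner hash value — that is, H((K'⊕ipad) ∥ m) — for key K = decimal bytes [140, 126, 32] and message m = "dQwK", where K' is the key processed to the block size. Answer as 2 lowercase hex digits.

Key decimal bytes [140, 126, 32] = 8c 7e 20 is 3 bytes ≤ B = 4; zero-pad to 4 bytes: K' = 8c 7e 20 00.
K' ⊕ ipad = ba 48 16 36.
Inner input = ba 48 16 36 ∥ 64 51 77 4b.
Inner hash: sum = 186+72+22+54+100+81+119+75 = 709; mod 256 = 197 → c5.

c5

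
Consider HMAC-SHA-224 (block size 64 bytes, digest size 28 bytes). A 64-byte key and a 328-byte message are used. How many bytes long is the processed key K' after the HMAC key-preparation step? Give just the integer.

64

Key is 64 ≤ 64 bytes, zero-padded: |K'| = 64.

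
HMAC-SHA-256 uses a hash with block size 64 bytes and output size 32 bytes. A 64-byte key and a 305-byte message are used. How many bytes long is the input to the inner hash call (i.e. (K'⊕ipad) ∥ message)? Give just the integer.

Key is 64 ≤ 64 bytes, zero-padded: |K'| = 64.
Inner input = (K'⊕ipad) ∥ m → 64 + 305 = 369 bytes.

369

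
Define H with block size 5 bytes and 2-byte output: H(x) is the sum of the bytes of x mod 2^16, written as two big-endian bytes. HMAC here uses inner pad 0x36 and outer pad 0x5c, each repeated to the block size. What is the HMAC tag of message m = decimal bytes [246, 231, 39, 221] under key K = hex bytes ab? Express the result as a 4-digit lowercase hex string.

02c1

Key hex bytes ab is 1 byte ≤ B = 5; zero-pad to 5 bytes: K' = ab 00 00 00 00.
K' ⊕ ipad = 9d 36 36 36 36.  K' ⊕ opad = f7 5c 5c 5c 5c.
Inner input = (K'⊕ipad) ∥ m = 9d 36 36 36 36 ∥ f6 e7 27 dd.
Inner hash: sum = 157+54+54+54+54+246+231+39+221 = 1110 → 04 56.
Outer input = (K'⊕opad) ∥ inner = f7 5c 5c 5c 5c ∥ 04 56.
Outer hash (tag): sum = 247+92+92+92+92+4+86 = 705 → 02 c1.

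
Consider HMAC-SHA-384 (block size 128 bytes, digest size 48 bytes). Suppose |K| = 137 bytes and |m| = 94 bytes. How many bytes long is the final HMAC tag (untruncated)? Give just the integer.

The tag is one SHA-384 digest: 48 bytes.

48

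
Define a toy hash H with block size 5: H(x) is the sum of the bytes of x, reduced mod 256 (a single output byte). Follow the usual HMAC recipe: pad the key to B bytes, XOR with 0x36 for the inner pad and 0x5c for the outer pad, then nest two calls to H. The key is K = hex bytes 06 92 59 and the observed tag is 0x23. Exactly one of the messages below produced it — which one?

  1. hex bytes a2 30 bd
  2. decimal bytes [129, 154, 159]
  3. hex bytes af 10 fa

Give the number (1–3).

1

Key hex bytes 06 92 59 is 3 bytes ≤ B = 5; zero-pad to 5 bytes: K' = 06 92 59 00 00.
K' ⊕ ipad = 30 a4 6f 36 36; K' ⊕ opad = 5a ce 05 5c 5c.
m1: inner = H(30 a4 6f 36 36 a2 30 bd) = 3e; tag = H(5a ce 05 5c 5c 3e) = 23 ← matches
m2: inner = H(30 a4 6f 36 36 81 9a 9f) = 69; tag = H(5a ce 05 5c 5c 69) = 4e
m3: inner = H(30 a4 6f 36 36 af 10 fa) = 68; tag = H(5a ce 05 5c 5c 68) = 4d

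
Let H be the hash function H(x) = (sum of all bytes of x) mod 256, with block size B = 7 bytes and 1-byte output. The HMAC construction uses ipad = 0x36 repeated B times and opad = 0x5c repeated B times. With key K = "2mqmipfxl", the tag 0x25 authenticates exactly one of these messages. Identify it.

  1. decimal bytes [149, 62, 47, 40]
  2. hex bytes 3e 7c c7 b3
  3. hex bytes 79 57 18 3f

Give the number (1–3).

Key "2mqmipfxl" = 32 6d 71 6d 69 70 66 78 6c is 9 bytes > B = 7, so hash it first: H(key) = a0, then zero-pad to 7 bytes: K' = a0 00 00 00 00 00 00.
K' ⊕ ipad = 96 36 36 36 36 36 36; K' ⊕ opad = fc 5c 5c 5c 5c 5c 5c.
m1: inner = H(96 36 36 36 36 36 36 95 3e 2f 28) = 04; tag = H(fc 5c 5c 5c 5c 5c 5c 04) = 28
m2: inner = H(96 36 36 36 36 36 36 3e 7c c7 b3) = 0e; tag = H(fc 5c 5c 5c 5c 5c 5c 0e) = 32
m3: inner = H(96 36 36 36 36 36 36 79 57 18 3f) = 01; tag = H(fc 5c 5c 5c 5c 5c 5c 01) = 25 ← matches

3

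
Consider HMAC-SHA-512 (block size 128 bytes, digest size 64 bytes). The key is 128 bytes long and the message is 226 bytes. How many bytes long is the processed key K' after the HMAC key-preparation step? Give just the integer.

Key is 128 ≤ 128 bytes, zero-padded: |K'| = 128.

128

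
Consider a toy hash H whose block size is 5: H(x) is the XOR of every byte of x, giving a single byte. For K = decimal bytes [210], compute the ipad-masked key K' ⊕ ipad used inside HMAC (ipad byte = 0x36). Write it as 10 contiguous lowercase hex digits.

Key decimal bytes [210] = d2 is 1 byte ≤ B = 5; zero-pad to 5 bytes: K' = d2 00 00 00 00.
XOR each byte with 0x36: d2⊕36=e4, 00⊕36=36, 00⊕36=36, 00⊕36=36, 00⊕36=36.

e436363636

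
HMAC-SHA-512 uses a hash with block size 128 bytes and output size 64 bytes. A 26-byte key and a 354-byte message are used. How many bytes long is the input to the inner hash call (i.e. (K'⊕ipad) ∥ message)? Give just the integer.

482

Key is 26 ≤ 128 bytes, zero-padded: |K'| = 128.
Inner input = (K'⊕ipad) ∥ m → 128 + 354 = 482 bytes.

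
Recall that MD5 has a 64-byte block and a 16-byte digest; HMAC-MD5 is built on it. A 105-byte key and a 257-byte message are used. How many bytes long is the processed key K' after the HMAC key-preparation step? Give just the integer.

Key is 105 > 64 bytes, so it is hashed to 16 bytes then zero-padded to 64: |K'| = 64.

64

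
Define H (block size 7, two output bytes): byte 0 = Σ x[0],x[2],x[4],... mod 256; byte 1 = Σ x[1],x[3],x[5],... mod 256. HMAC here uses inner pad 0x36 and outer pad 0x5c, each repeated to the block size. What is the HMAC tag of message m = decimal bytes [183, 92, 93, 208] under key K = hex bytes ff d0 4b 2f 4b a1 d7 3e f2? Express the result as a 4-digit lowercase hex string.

7e70

Key hex bytes ff d0 4b 2f 4b a1 d7 3e f2 is 9 bytes > B = 7, so hash it first: H(key) = 5e de, then zero-pad to 7 bytes: K' = 5e de 00 00 00 00 00.
K' ⊕ ipad = 68 e8 36 36 36 36 36.  K' ⊕ opad = 02 82 5c 5c 5c 5c 5c.
Inner input = (K'⊕ipad) ∥ m = 68 e8 36 36 36 36 36 ∥ b7 5c 5d d0.
Inner hash: even-index sum = 566 mod 256 = 54; odd-index sum = 616 mod 256 = 104 → 36 68.
Outer input = (K'⊕opad) ∥ inner = 02 82 5c 5c 5c 5c 5c ∥ 36 68.
Outer hash (tag): even-index sum = 382 mod 256 = 126; odd-index sum = 368 mod 256 = 112 → 7e 70.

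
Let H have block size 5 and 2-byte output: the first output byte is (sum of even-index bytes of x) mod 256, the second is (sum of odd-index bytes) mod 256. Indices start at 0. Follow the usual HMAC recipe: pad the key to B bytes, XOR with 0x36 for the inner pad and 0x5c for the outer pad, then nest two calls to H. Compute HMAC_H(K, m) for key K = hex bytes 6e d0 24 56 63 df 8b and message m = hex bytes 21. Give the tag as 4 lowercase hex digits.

Key hex bytes 6e d0 24 56 63 df 8b is 7 bytes > B = 5, so hash it first: H(key) = 80 05, then zero-pad to 5 bytes: K' = 80 05 00 00 00.
K' ⊕ ipad = b6 33 36 36 36.  K' ⊕ opad = dc 59 5c 5c 5c.
Inner input = (K'⊕ipad) ∥ m = b6 33 36 36 36 ∥ 21.
Inner hash: even-index sum = 290 mod 256 = 34; odd-index sum = 138 mod 256 = 138 → 22 8a.
Outer input = (K'⊕opad) ∥ inner = dc 59 5c 5c 5c ∥ 22 8a.
Outer hash (tag): even-index sum = 542 mod 256 = 30; odd-index sum = 215 mod 256 = 215 → 1e d7.

1ed7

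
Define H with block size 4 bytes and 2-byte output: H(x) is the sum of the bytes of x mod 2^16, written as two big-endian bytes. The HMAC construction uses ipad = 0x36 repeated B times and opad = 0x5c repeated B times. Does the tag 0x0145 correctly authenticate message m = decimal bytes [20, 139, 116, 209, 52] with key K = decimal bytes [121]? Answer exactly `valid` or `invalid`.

Key decimal bytes [121] = 79 is 1 byte ≤ B = 4; zero-pad to 4 bytes: K' = 79 00 00 00.
K' ⊕ ipad = 4f 36 36 36; K' ⊕ opad = 25 5c 5c 5c.
Inner hash: sum = 79+54+54+54+20+139+116+209+52 = 777 → 03 09.
Outer hash (recomputed tag): sum = 37+92+92+92+3+9 = 325 → 01 45.
Recomputed tag = 0145; claimed = 0145 → match.

valid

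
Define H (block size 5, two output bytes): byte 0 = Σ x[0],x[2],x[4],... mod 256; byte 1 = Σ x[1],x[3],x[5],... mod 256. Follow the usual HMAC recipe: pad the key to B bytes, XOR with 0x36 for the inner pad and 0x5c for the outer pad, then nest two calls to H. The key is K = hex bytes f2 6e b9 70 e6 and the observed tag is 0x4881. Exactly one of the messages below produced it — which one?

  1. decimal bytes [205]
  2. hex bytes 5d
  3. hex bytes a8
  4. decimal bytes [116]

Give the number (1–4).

Key hex bytes f2 6e b9 70 e6 is exactly B = 5 bytes: K' = f2 6e b9 70 e6.
K' ⊕ ipad = c4 58 8f 46 d0; K' ⊕ opad = ae 32 e5 2c ba.
m1: inner = H(c4 58 8f 46 d0 cd) = 23 6b; tag = H(ae 32 e5 2c ba 23 6b) = b881
m2: inner = H(c4 58 8f 46 d0 5d) = 23 fb; tag = H(ae 32 e5 2c ba 23 fb) = 4881 ← matches
m3: inner = H(c4 58 8f 46 d0 a8) = 23 46; tag = H(ae 32 e5 2c ba 23 46) = 9381
m4: inner = H(c4 58 8f 46 d0 74) = 23 12; tag = H(ae 32 e5 2c ba 23 12) = 5f81

2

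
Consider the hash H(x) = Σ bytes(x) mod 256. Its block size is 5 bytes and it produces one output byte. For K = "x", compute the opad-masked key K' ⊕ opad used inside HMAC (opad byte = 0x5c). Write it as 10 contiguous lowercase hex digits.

Key "x" = 78 is 1 byte ≤ B = 5; zero-pad to 5 bytes: K' = 78 00 00 00 00.
XOR each byte with 0x5c: 78⊕5c=24, 00⊕5c=5c, 00⊕5c=5c, 00⊕5c=5c, 00⊕5c=5c.

245c5c5c5c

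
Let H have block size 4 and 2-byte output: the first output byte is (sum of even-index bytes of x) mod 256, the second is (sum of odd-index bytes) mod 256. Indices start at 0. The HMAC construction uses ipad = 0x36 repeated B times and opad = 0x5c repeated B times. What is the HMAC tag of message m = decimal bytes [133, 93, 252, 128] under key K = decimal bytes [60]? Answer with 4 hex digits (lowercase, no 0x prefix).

Key decimal bytes [60] = 3c is 1 byte ≤ B = 4; zero-pad to 4 bytes: K' = 3c 00 00 00.
K' ⊕ ipad = 0a 36 36 36.  K' ⊕ opad = 60 5c 5c 5c.
Inner input = (K'⊕ipad) ∥ m = 0a 36 36 36 ∥ 85 5d fc 80.
Inner hash: even-index sum = 449 mod 256 = 193; odd-index sum = 329 mod 256 = 73 → c1 49.
Outer input = (K'⊕opad) ∥ inner = 60 5c 5c 5c ∥ c1 49.
Outer hash (tag): even-index sum = 381 mod 256 = 125; odd-index sum = 257 mod 256 = 1 → 7d 01.

7d01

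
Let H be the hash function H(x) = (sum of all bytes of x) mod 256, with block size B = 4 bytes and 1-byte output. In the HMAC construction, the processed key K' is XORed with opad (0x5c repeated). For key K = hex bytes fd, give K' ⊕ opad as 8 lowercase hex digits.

Key hex bytes fd is 1 byte ≤ B = 4; zero-pad to 4 bytes: K' = fd 00 00 00.
XOR each byte with 0x5c: fd⊕5c=a1, 00⊕5c=5c, 00⊕5c=5c, 00⊕5c=5c.

a15c5c5c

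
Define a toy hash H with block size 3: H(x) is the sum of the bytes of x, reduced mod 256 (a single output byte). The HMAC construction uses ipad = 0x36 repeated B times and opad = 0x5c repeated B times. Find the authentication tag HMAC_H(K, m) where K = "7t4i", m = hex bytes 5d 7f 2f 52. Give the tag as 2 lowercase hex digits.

Key "7t4i" = 37 74 34 69 is 4 bytes > B = 3, so hash it first: H(key) = 48, then zero-pad to 3 bytes: K' = 48 00 00.
K' ⊕ ipad = 7e 36 36.  K' ⊕ opad = 14 5c 5c.
Inner input = (K'⊕ipad) ∥ m = 7e 36 36 ∥ 5d 7f 2f 52.
Inner hash: sum = 126+54+54+93+127+47+82 = 583; mod 256 = 71 → 47.
Outer input = (K'⊕opad) ∥ inner = 14 5c 5c ∥ 47.
Outer hash (tag): sum = 20+92+92+71 = 275; mod 256 = 19 → 13.

13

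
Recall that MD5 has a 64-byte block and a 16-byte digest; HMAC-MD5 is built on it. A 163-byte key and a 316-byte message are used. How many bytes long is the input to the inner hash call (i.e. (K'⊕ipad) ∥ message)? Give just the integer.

Key is 163 > 64 bytes, so it is hashed to 16 bytes then zero-padded to 64: |K'| = 64.
Inner input = (K'⊕ipad) ∥ m → 64 + 316 = 380 bytes.

380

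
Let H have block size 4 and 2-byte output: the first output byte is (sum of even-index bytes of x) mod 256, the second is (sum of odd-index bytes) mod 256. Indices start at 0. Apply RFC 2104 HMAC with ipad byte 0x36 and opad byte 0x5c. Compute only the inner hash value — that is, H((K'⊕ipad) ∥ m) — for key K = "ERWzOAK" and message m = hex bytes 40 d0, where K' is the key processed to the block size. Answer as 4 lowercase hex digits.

Key "ERWzOAK" = 45 52 57 7a 4f 41 4b is 7 bytes > B = 4, so hash it first: H(key) = 36 0d, then zero-pad to 4 bytes: K' = 36 0d 00 00.
K' ⊕ ipad = 00 3b 36 36.
Inner input = 00 3b 36 36 ∥ 40 d0.
Inner hash: even-index sum = 118 mod 256 = 118; odd-index sum = 321 mod 256 = 65 → 76 41.

7641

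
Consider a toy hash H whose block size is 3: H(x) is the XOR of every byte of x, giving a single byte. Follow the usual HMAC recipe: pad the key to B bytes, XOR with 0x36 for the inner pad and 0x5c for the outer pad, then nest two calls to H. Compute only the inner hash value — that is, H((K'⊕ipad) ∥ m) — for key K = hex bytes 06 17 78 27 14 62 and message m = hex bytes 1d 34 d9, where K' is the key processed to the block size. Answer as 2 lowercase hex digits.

Key hex bytes 06 17 78 27 14 62 is 6 bytes > B = 3, so hash it first: H(key) = 38, then zero-pad to 3 bytes: K' = 38 00 00.
K' ⊕ ipad = 0e 36 36.
Inner input = 0e 36 36 ∥ 1d 34 d9.
Inner hash: XOR 0e⊕36⊕36⊕1d⊕34⊕d9 = fe.

fe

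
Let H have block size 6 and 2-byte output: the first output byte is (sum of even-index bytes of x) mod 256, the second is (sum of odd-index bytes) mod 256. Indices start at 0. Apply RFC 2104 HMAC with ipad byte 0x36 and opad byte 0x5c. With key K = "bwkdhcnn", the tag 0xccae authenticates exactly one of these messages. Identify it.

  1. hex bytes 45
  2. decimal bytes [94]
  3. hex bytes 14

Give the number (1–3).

Key "bwkdhcnn" = 62 77 6b 64 68 63 6e 6e is 8 bytes > B = 6, so hash it first: H(key) = a3 ac, then zero-pad to 6 bytes: K' = a3 ac 00 00 00 00.
K' ⊕ ipad = 95 9a 36 36 36 36; K' ⊕ opad = ff f0 5c 5c 5c 5c.
m1: inner = H(95 9a 36 36 36 36 45) = 46 06; tag = H(ff f0 5c 5c 5c 5c 46 06) = fdae
m2: inner = H(95 9a 36 36 36 36 5e) = 5f 06; tag = H(ff f0 5c 5c 5c 5c 5f 06) = 16ae
m3: inner = H(95 9a 36 36 36 36 14) = 15 06; tag = H(ff f0 5c 5c 5c 5c 15 06) = ccae ← matches

3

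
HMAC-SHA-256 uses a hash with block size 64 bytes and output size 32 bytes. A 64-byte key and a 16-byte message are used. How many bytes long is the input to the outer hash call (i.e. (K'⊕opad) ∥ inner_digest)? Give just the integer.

96

Key is 64 ≤ 64 bytes, zero-padded: |K'| = 64.
Outer input = (K'⊕opad) ∥ H(inner) → 64 + 32 = 96 bytes.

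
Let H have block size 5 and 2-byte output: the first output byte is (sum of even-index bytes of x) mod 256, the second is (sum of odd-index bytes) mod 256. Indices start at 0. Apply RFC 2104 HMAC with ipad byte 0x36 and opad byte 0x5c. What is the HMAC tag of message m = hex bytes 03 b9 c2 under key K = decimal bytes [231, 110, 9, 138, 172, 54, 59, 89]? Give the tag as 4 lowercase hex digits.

Key decimal bytes [231, 110, 9, 138, 172, 54, 59, 89] = e7 6e 09 8a ac 36 3b 59 is 8 bytes > B = 5, so hash it first: H(key) = d7 87, then zero-pad to 5 bytes: K' = d7 87 00 00 00.
K' ⊕ ipad = e1 b1 36 36 36.  K' ⊕ opad = 8b db 5c 5c 5c.
Inner input = (K'⊕ipad) ∥ m = e1 b1 36 36 36 ∥ 03 b9 c2.
Inner hash: even-index sum = 518 mod 256 = 6; odd-index sum = 428 mod 256 = 172 → 06 ac.
Outer input = (K'⊕opad) ∥ inner = 8b db 5c 5c 5c ∥ 06 ac.
Outer hash (tag): even-index sum = 495 mod 256 = 239; odd-index sum = 317 mod 256 = 61 → ef 3d.

ef3d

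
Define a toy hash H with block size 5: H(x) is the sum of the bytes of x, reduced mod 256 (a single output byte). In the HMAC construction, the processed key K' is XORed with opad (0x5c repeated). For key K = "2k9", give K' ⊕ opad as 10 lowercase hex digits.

Key "2k9" = 32 6b 39 is 3 bytes ≤ B = 5; zero-pad to 5 bytes: K' = 32 6b 39 00 00.
XOR each byte with 0x5c: 32⊕5c=6e, 6b⊕5c=37, 39⊕5c=65, 00⊕5c=5c, 00⊕5c=5c.

6e37655c5c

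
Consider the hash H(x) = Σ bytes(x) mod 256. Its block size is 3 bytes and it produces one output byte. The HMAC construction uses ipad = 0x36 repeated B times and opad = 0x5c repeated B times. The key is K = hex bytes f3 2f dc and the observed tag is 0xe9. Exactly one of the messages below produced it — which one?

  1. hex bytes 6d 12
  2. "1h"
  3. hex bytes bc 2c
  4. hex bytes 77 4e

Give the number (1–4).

1

Key hex bytes f3 2f dc is exactly B = 3 bytes: K' = f3 2f dc.
K' ⊕ ipad = c5 19 ea; K' ⊕ opad = af 73 80.
m1: inner = H(c5 19 ea 6d 12) = 47; tag = H(af 73 80 47) = e9 ← matches
m2: inner = H(c5 19 ea 31 68) = 61; tag = H(af 73 80 61) = 03
m3: inner = H(c5 19 ea bc 2c) = b0; tag = H(af 73 80 b0) = 52
m4: inner = H(c5 19 ea 77 4e) = 8d; tag = H(af 73 80 8d) = 2f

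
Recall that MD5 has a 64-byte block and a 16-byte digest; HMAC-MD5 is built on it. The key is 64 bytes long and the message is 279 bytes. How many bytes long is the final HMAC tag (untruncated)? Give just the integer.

The tag is one MD5 digest: 16 bytes.

16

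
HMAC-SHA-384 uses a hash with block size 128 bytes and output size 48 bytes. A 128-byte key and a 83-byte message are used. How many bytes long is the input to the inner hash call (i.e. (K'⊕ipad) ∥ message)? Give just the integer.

211

Key is 128 ≤ 128 bytes, zero-padded: |K'| = 128.
Inner input = (K'⊕ipad) ∥ m → 128 + 83 = 211 bytes.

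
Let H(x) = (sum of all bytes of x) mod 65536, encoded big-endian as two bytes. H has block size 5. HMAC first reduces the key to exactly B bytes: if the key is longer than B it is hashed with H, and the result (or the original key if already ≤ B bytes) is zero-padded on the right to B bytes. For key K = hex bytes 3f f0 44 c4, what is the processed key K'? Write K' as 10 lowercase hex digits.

Key hex bytes 3f f0 44 c4 is 4 bytes ≤ B = 5; zero-pad to 5 bytes: K' = 3f f0 44 c4 00.

3ff044c400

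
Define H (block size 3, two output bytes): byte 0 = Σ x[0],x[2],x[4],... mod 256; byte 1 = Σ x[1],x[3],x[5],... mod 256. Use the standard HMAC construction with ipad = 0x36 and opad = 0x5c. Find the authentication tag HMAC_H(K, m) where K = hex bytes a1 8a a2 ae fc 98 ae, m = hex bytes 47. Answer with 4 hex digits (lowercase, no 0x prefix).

3a9d

Key hex bytes a1 8a a2 ae fc 98 ae is 7 bytes > B = 3, so hash it first: H(key) = ed d0, then zero-pad to 3 bytes: K' = ed d0 00.
K' ⊕ ipad = db e6 36.  K' ⊕ opad = b1 8c 5c.
Inner input = (K'⊕ipad) ∥ m = db e6 36 ∥ 47.
Inner hash: even-index sum = 273 mod 256 = 17; odd-index sum = 301 mod 256 = 45 → 11 2d.
Outer input = (K'⊕opad) ∥ inner = b1 8c 5c ∥ 11 2d.
Outer hash (tag): even-index sum = 314 mod 256 = 58; odd-index sum = 157 mod 256 = 157 → 3a 9d.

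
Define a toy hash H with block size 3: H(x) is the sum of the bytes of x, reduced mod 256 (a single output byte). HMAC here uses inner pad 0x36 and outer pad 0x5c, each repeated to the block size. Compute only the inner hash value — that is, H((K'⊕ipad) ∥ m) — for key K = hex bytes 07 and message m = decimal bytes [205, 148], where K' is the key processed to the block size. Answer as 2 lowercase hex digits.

Key hex bytes 07 is 1 byte ≤ B = 3; zero-pad to 3 bytes: K' = 07 00 00.
K' ⊕ ipad = 31 36 36.
Inner input = 31 36 36 ∥ cd 94.
Inner hash: sum = 49+54+54+205+148 = 510; mod 256 = 254 → fe.

fe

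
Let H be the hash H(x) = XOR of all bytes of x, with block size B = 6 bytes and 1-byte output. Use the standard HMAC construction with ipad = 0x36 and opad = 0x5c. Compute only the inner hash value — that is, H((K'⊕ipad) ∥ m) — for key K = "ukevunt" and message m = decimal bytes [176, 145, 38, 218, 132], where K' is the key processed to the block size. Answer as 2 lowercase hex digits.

Key "ukevunt" = 75 6b 65 76 75 6e 74 is 7 bytes > B = 6, so hash it first: H(key) = 62, then zero-pad to 6 bytes: K' = 62 00 00 00 00 00.
K' ⊕ ipad = 54 36 36 36 36 36.
Inner input = 54 36 36 36 36 36 ∥ b0 91 26 da 84.
Inner hash: XOR 54⊕36⊕36⊕36⊕36⊕36⊕b0⊕91⊕26⊕da⊕84 = 3b.

3b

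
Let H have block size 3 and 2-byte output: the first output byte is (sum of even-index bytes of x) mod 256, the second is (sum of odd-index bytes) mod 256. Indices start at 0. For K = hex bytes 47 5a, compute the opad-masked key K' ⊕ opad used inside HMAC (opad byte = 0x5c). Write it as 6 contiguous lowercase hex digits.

1b065c

Key hex bytes 47 5a is 2 bytes ≤ B = 3; zero-pad to 3 bytes: K' = 47 5a 00.
XOR each byte with 0x5c: 47⊕5c=1b, 5a⊕5c=06, 00⊕5c=5c.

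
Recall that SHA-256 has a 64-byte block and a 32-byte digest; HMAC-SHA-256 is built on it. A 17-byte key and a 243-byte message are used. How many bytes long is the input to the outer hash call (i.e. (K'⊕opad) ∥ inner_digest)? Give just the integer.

Key is 17 ≤ 64 bytes, zero-padded: |K'| = 64.
Outer input = (K'⊕opad) ∥ H(inner) → 64 + 32 = 96 bytes.

96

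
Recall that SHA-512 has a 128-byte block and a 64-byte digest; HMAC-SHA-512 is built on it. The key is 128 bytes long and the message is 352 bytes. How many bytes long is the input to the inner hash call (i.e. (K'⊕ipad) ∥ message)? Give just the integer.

Key is 128 ≤ 128 bytes, zero-padded: |K'| = 128.
Inner input = (K'⊕ipad) ∥ m → 128 + 352 = 480 bytes.

480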